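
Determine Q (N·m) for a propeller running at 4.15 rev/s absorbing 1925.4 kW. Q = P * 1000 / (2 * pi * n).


Formula: Q = P_W / (2 * pi * n)
Step 1 — P_W = 1925.4 kW * 1000 = 1925400.0 W
Step 2 — 2 * pi * n = 2 * pi * 4.15 = 26.075219
Step 3 — Q = 1925400.0 / 26.075219 ≈ 73840 N·m (5 s.f.)

73840 N·m


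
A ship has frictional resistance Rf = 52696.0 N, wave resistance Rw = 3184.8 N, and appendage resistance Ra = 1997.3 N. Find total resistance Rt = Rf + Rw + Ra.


Formula: Rt = Rf + Rw + Ra
Substituting: Rt = 52696.0 + 3184.8 + 1997.3
Result: Rt = 57878.1 N

57878.1 N


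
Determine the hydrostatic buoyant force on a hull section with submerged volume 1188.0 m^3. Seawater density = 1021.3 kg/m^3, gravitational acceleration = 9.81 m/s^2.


Formula: Fb = rho * g * V
Substituting: Fb = 1021.3 * 9.81 * 1188.0
Intermediate: 1021.3 * 9.81 = 10018.953
Result: Fb = 10018.953 * 1188.0 ≈ 11903000 N (5 s.f.)

11903000 N


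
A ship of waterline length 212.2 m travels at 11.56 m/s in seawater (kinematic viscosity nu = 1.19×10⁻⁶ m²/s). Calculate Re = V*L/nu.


Formula: Re = V * L / nu
Step 1 — V * L = 11.56 * 212.2 = 2453.032 m^2/s
Step 2 — Re = 2453.032 / 1.19e-6 = 2.06e+09

2.06e+09


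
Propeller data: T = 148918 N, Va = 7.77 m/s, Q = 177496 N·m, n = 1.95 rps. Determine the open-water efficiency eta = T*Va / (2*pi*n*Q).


Formula: eta = T * Va / (2 * pi * n * Q)
Step 1 — numerator = T * Va = 148918 * 7.77 = 1157092.86
Step 2 — 2 * pi * n = 2 * pi * 1.95 = 12.252211
Step 3 — denominator = 12.252211 * 177496 = 2174718.44
Step 4 — eta = 1157092.86 / 2174718.44 ≈ 0.53207 (5 s.f.)

0.53207


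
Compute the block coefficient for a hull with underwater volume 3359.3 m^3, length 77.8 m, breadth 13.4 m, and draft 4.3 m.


Formula: Cb = V / (L * B * T)
Step 1 — L * B * T = 77.8 * 13.4 * 4.3 = 4482.836 m^3
Step 2 — Cb = 3359.3 / 4482.836 ≈ 0.74937 (5 s.f.)

0.74937


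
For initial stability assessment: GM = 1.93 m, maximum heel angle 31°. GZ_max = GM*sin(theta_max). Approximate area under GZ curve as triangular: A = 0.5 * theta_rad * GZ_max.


Formula: GZ_max = GM * sin(theta); Area = 0.5 * theta_rad * GZ_max
Step 1 — GZ_max = 1.93 * sin(31°) = 1.93 * 0.515038 = 0.994023 m
Step 2 — theta_rad = 31 * pi/180 = 0.541052 rad
Step 3 — Area = 0.5 * 0.541052 * 0.994023 ≈ 0.26891 m·rad (5 s.f.)

0.26891 m·rad


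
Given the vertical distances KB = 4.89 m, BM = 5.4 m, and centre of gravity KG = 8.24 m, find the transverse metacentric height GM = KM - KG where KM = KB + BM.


Formula: GM = KB + BM - KG
Step 1 — KM = KB + BM = 4.89 + 5.4 = 10.29 m
Step 2 — GM = KM - KG = 10.29 - 8.24 = 2.05 m

2.05 m


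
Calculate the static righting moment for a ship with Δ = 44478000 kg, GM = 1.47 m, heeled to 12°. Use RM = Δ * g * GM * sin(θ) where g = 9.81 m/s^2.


Formula: GZ = GM * sin(theta); RM = disp * g * GZ
Step 1 — GZ = 1.47 * sin(12°) = 1.47 * 0.207912 = 0.305631 m
Step 2 — RM = 44478000 * 9.81 * 0.305631 ≈ 133360000 N·m (5 s.f.)

133360000 N·m


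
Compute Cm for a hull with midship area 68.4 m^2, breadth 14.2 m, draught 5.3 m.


Formula: Cm = Am / (B * T)
Step 1 — B * T = 14.2 * 5.3 = 75.26 m^2
Step 2 — Cm = 68.4 / 75.26 ≈ 0.90885 (5 s.f.)

0.90885


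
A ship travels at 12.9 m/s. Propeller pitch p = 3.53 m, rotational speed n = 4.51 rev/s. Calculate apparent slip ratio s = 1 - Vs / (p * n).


Formula: s = 1 - Vs / (p * n)
Step 1 — p * n = 3.53 * 4.51 = 15.9203
Step 2 — Vs / (p*n) = 12.9 / 15.9203 = 0.810286 (6 d.p.)
Step 3 — s = 1 - 0.810286 = 0.189714

0.189714


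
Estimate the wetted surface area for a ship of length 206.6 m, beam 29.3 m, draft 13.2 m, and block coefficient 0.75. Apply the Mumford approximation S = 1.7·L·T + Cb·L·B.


Formula: S = 1.7*L*T + V/T with V = Cb*L*B*T, i.e. S = L * (1.7*T + Cb*B)
Step 1 — 1.7*T = 1.7 * 13.2 = 22.44 m
Step 2 — Cb*B = 0.75 * 29.3 = 21.975 m
Step 3 — 1.7*T + Cb*B = 22.44 + 21.975 = 44.415 m
Step 4 — S = 206.6 * 44.415 ≈ 9176.1 m^2 (5 s.f.)

9176.1 m^2


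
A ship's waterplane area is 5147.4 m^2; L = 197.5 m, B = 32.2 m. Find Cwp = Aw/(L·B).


Formula: Cwp = Aw / (L * B)
Step 1 — L * B = 197.5 * 32.2 = 6359.5 m^2
Step 2 — Cwp = 5147.4 / 6359.5 ≈ 0.80940 (5 s.f.)

0.80940


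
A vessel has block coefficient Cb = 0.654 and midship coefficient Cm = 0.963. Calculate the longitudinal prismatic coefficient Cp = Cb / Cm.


Formula: Cp = Cb / Cm
Substituting: Cp = 0.654 / 0.963
Result: Cp ≈ 0.67913 (5 s.f.)

0.67913


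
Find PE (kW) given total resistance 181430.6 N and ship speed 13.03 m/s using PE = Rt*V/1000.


Formula: PE = Rt * V / 1000 (kW)
Step 1 — PE (W) = 181430.6 * 13.03 = 2364040.718 W
Step 2 — PE (kW) = 2364040.718 / 1000 ≈ 2364.0 kW (5 s.f.)

2364.0 kW


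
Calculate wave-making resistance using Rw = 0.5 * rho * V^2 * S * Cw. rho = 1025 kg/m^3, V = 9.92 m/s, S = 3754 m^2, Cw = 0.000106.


Formula: Rw = 0.5 * rho * V^2 * S * Cw
Step 1 — V^2 = 9.92^2 = 98.4064
Step 2 — 0.5 * rho * V^2 = 0.5 * 1025 * 98.4064 = 50433.28
Step 3 — Rw = 50433.28 * 3754 * 0.000106 ≈ 20069 N (5 s.f.)

20069 N


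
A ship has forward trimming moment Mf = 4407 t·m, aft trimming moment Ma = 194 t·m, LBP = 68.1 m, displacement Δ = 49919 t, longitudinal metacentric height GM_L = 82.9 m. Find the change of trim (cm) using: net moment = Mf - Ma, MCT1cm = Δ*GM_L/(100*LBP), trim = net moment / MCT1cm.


Formula: net trimming moment = Mf - Ma; MCT1cm = Δ*GM_L/(100*LBP); trim = net moment / MCT1cm
Step 1 — net trimming moment = 4407 - 194 = 4213 t·m
Step 2 — MCT1cm = 49919 * 82.9 / (100 * 68.1) = 607.6777 t·m/cm
Step 3 — trim = 4213 / 607.6777 ≈ 6.9330 cm (5 s.f.)

6.9330 cm


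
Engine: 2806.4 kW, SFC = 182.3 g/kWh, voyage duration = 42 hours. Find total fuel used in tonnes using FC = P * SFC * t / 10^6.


Formula: FC (tonnes) = P * SFC * t / 1,000,000
Step 1 — P * SFC * t = 2806.4 * 182.3 * 42 = 21487482.24 g
Step 2 — FC (tonnes) = 21487482.24 / 1,000,000 ≈ 21.487 tonnes (5 s.f.)

21.487 tonnes


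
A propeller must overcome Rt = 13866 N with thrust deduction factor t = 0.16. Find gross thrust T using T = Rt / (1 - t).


Formula: T = Rt / (1 - t)
Step 1 — (1 - t) = 1 - 0.16 = 0.84
Step 2 — T = 13866 / 0.84 ≈ 16507 N (5 s.f.)

16507 N


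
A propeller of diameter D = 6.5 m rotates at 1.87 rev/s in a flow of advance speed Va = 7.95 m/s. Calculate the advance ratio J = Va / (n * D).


Formula: J = Va / (n * D)
Step 1 — n * D = 1.87 * 6.5 = 12.155
Step 2 — J = 7.95 / 12.155 ≈ 0.65405 (5 s.f.)

0.65405


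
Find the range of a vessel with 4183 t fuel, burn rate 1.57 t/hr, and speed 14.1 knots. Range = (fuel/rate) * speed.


Formula: endurance = fuel / rate; range = endurance * speed
Step 1 — endurance = 4183 / 1.57 = 2664.3312 hours
Step 2 — range = 2664.3312 * 14.1 ≈ 37567 nautical miles (5 s.f.)

37567 NM


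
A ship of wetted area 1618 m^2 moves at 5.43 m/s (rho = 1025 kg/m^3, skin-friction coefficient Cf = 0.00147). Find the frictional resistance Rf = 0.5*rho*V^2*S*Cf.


Formula: Rf = 0.5 * rho * V^2 * S * Cf
Step 1 — V^2 = 5.43^2 = 29.4849
Step 2 — 0.5 * rho * V^2 = 0.5 * 1025 * 29.4849 = 15111.01125
Step 3 — Rf = 15111.01125 * 1618 * 0.00147 ≈ 35941 N (5 s.f.)

35941 N


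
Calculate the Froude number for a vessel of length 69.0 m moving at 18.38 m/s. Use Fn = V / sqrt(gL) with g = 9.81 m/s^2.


Formula: Fn = V / sqrt(g * L)
Step 1 — g * L = 9.81 * 69.0 = 676.89
Step 2 — sqrt(g * L) = sqrt(676.89) = 26.01711
Step 3 — Fn = 18.38 / 26.01711 ≈ 0.70646 (5 s.f.)

0.70646


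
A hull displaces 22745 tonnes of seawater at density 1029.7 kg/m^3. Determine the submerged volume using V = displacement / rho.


Formula: V = mass / rho
Step 1 — convert tonnes to kg: 22745 t * 1000 = 22745000 kg
Step 2 — V = 22745000 / 1029.7 ≈ 22089 m^3 (5 s.f.)

22089 m^3


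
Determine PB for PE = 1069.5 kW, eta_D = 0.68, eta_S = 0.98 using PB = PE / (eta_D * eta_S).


Formula: PB = PE / (eta_D * eta_S)
Step 1 — combined efficiency = eta_D * eta_S = 0.68 * 0.98 = 0.6664
Step 2 — PB = 1069.5 / 0.6664 ≈ 1604.9 kW (5 s.f.)

1604.9 kW


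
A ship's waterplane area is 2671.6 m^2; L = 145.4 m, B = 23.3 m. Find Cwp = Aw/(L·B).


Formula: Cwp = Aw / (L * B)
Step 1 — L * B = 145.4 * 23.3 = 3387.82 m^2
Step 2 — Cwp = 2671.6 / 3387.82 ≈ 0.78859 (5 s.f.)

0.78859


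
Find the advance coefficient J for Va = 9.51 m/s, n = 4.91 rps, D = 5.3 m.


Formula: J = Va / (n * D)
Step 1 — n * D = 4.91 * 5.3 = 26.023
Step 2 — J = 9.51 / 26.023 ≈ 0.36545 (5 s.f.)

0.36545


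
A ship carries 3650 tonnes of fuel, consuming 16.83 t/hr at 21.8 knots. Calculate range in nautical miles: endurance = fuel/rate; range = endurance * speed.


Formula: endurance = fuel / rate; range = endurance * speed
Step 1 — endurance = 3650 / 16.83 = 216.8746 hours
Step 2 — range = 216.8746 * 21.8 ≈ 4727.9 nautical miles (5 s.f.)

4727.9 NM


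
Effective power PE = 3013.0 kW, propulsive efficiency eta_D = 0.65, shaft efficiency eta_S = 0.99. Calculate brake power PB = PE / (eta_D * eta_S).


Formula: PB = PE / (eta_D * eta_S)
Step 1 — combined efficiency = eta_D * eta_S = 0.65 * 0.99 = 0.6435
Step 2 — PB = 3013.0 / 0.6435 ≈ 4682.2 kW (5 s.f.)

4682.2 kW


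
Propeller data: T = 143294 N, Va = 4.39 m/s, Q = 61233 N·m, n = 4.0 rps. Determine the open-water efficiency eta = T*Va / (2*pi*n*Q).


Formula: eta = T * Va / (2 * pi * n * Q)
Step 1 — numerator = T * Va = 143294 * 4.39 = 629060.66
Step 2 — 2 * pi * n = 2 * pi * 4.0 = 25.132741
Step 3 — denominator = 25.132741 * 61233 = 1538953.13
Step 4 — eta = 629060.66 / 1538953.13 ≈ 0.40876 (5 s.f.)

0.40876


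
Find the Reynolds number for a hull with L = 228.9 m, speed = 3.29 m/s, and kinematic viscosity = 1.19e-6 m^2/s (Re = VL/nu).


Formula: Re = V * L / nu
Step 1 — V * L = 3.29 * 228.9 = 753.081 m^2/s
Step 2 — Re = 753.081 / 1.19e-6 = 6.33e+08

6.33e+08


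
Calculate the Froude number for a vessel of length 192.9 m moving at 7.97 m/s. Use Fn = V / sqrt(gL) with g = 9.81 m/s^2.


Formula: Fn = V / sqrt(g * L)
Step 1 — g * L = 9.81 * 192.9 = 1892.349
Step 2 — sqrt(g * L) = sqrt(1892.349) = 43.501138
Step 3 — Fn = 7.97 / 43.501138 ≈ 0.18321 (5 s.f.)

0.18321


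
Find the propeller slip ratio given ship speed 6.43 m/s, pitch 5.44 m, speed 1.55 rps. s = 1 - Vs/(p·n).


Formula: s = 1 - Vs / (p * n)
Step 1 — p * n = 5.44 * 1.55 = 8.432
Step 2 — Vs / (p*n) = 6.43 / 8.432 = 0.762571 (6 d.p.)
Step 3 — s = 1 - 0.762571 = 0.237429

0.237429


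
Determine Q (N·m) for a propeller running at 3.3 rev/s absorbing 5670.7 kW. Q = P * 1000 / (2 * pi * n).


Formula: Q = P_W / (2 * pi * n)
Step 1 — P_W = 5670.7 kW * 1000 = 5670700.0 W
Step 2 — 2 * pi * n = 2 * pi * 3.3 = 20.734512
Step 3 — Q = 5670700.0 / 20.734512 ≈ 273490 N·m (5 s.f.)

273490 N·m


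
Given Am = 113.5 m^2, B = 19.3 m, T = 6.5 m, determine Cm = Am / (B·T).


Formula: Cm = Am / (B * T)
Step 1 — B * T = 19.3 * 6.5 = 125.45 m^2
Step 2 — Cm = 113.5 / 125.45 ≈ 0.90474 (5 s.f.)

0.90474


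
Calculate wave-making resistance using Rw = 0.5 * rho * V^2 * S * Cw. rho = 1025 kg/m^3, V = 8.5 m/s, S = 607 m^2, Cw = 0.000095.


Formula: Rw = 0.5 * rho * V^2 * S * Cw
Step 1 — V^2 = 8.5^2 = 72.25
Step 2 — 0.5 * rho * V^2 = 0.5 * 1025 * 72.25 = 37028.125
Step 3 — Rw = 37028.125 * 607 * 0.000095 ≈ 2135.2 N (5 s.f.)

2135.2 N


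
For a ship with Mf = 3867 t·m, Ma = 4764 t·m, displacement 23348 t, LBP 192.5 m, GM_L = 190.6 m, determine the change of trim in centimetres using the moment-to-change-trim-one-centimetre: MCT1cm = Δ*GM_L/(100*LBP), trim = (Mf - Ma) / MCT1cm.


Formula: net trimming moment = Mf - Ma; MCT1cm = Δ*GM_L/(100*LBP); trim = net moment / MCT1cm
Step 1 — net trimming moment = 3867 - 4764 = -897 t·m
Step 2 — MCT1cm = 23348 * 190.6 / (100 * 192.5) = 231.1755 t·m/cm
Step 3 — trim = -897 / 231.1755 ≈ -3.8802 cm (5 s.f.)

-3.8802 cm


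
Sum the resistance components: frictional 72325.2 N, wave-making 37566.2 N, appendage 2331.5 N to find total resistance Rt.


Formula: Rt = Rf + Rw + Ra
Substituting: Rt = 72325.2 + 37566.2 + 2331.5
Result: Rt = 112222.9 N

112222.9 N


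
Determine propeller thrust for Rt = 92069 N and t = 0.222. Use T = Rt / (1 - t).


Formula: T = Rt / (1 - t)
Step 1 — (1 - t) = 1 - 0.222 = 0.778
Step 2 — T = 92069 / 0.778 ≈ 118340 N (5 s.f.)

118340 N


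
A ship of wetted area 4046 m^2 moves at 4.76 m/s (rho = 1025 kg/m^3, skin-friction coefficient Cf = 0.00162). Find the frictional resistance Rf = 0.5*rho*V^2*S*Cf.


Formula: Rf = 0.5 * rho * V^2 * S * Cf
Step 1 — V^2 = 4.76^2 = 22.6576
Step 2 — 0.5 * rho * V^2 = 0.5 * 1025 * 22.6576 = 11612.02
Step 3 — Rf = 11612.02 * 4046 * 0.00162 ≈ 76111 N (5 s.f.)

76111 N


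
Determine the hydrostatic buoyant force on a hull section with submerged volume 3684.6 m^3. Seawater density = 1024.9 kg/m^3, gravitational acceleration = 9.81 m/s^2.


Formula: Fb = rho * g * V
Substituting: Fb = 1024.9 * 9.81 * 3684.6
Intermediate: 1024.9 * 9.81 = 10054.269
Result: Fb = 10054.269 * 3684.6 ≈ 37046000 N (5 s.f.)

37046000 N


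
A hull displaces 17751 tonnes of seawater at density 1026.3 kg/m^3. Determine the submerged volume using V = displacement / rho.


Formula: V = mass / rho
Step 1 — convert tonnes to kg: 17751 t * 1000 = 17751000 kg
Step 2 — V = 17751000 / 1026.3 ≈ 17296 m^3 (5 s.f.)

17296 m^3


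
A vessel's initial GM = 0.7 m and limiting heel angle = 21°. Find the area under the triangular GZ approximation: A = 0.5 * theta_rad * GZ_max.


Formula: GZ_max = GM * sin(theta); Area = 0.5 * theta_rad * GZ_max
Step 1 — GZ_max = 0.7 * sin(21°) = 0.7 * 0.358368 = 0.250858 m
Step 2 — theta_rad = 21 * pi/180 = 0.366519 rad
Step 3 — Area = 0.5 * 0.366519 * 0.250858 ≈ 0.045972 m·rad (5 s.f.)

0.045972 m·rad


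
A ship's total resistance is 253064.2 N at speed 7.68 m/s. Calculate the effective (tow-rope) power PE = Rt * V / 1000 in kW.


Formula: PE = Rt * V / 1000 (kW)
Step 1 — PE (W) = 253064.2 * 7.68 = 1943533.056 W
Step 2 — PE (kW) = 1943533.056 / 1000 ≈ 1943.5 kW (5 s.f.)

1943.5 kW


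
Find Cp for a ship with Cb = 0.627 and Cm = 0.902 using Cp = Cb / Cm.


Formula: Cp = Cb / Cm
Substituting: Cp = 0.627 / 0.902
Result: Cp ≈ 0.69512 (5 s.f.)

0.69512


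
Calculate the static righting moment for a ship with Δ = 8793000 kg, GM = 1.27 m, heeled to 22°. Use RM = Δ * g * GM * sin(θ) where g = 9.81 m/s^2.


Formula: GZ = GM * sin(theta); RM = disp * g * GZ
Step 1 — GZ = 1.27 * sin(22°) = 1.27 * 0.374607 = 0.475751 m
Step 2 — RM = 8793000 * 9.81 * 0.475751 ≈ 41038000 N·m (5 s.f.)

41038000 N·m


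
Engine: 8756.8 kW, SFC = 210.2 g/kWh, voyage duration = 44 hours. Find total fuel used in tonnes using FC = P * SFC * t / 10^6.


Formula: FC (tonnes) = P * SFC * t / 1,000,000
Step 1 — P * SFC * t = 8756.8 * 210.2 * 44 = 80989891.84 g
Step 2 — FC (tonnes) = 80989891.84 / 1,000,000 ≈ 80.990 tonnes (5 s.f.)

80.990 tonnes


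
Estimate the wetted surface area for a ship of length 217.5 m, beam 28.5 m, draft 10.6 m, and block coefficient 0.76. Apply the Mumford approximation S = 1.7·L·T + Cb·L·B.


Formula: S = 1.7*L*T + V/T with V = Cb*L*B*T, i.e. S = L * (1.7*T + Cb*B)
Step 1 — 1.7*T = 1.7 * 10.6 = 18.02 m
Step 2 — Cb*B = 0.76 * 28.5 = 21.66 m
Step 3 — 1.7*T + Cb*B = 18.02 + 21.66 = 39.68 m
Step 4 — S = 217.5 * 39.68 ≈ 8630.4 m^2 (5 s.f.)

8630.4 m^2


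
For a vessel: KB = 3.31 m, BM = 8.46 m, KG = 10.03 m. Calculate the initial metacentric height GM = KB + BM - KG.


Formula: GM = KB + BM - KG
Step 1 — KM = KB + BM = 3.31 + 8.46 = 11.77 m
Step 2 — GM = KM - KG = 11.77 - 10.03 = 1.74 m

1.74 m


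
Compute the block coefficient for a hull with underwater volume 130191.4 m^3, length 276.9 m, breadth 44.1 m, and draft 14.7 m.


Formula: Cb = V / (L * B * T)
Step 1 — L * B * T = 276.9 * 44.1 * 14.7 = 179505.963 m^3
Step 2 — Cb = 130191.4 / 179505.963 ≈ 0.72528 (5 s.f.)

0.72528


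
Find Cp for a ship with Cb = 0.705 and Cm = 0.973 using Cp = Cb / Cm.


Formula: Cp = Cb / Cm
Substituting: Cp = 0.705 / 0.973
Result: Cp ≈ 0.72456 (5 s.f.)

0.72456


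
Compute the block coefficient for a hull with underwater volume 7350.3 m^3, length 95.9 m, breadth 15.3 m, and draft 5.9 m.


Formula: Cb = V / (L * B * T)
Step 1 — L * B * T = 95.9 * 15.3 * 5.9 = 8656.893 m^3
Step 2 — Cb = 7350.3 / 8656.893 ≈ 0.84907 (5 s.f.)

0.84907


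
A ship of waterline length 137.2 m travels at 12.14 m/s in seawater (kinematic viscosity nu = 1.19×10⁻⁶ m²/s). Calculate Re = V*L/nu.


Formula: Re = V * L / nu
Step 1 — V * L = 12.14 * 137.2 = 1665.608 m^2/s
Step 2 — Re = 1665.608 / 1.19e-6 = 1.40e+09

1.40e+09


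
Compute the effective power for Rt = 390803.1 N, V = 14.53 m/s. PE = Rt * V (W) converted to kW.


Formula: PE = Rt * V / 1000 (kW)
Step 1 — PE (W) = 390803.1 * 14.53 = 5678369.043 W
Step 2 — PE (kW) = 5678369.043 / 1000 ≈ 5678.4 kW (5 s.f.)

5678.4 kW


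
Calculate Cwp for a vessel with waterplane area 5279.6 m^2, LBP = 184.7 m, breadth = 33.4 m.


Formula: Cwp = Aw / (L * B)
Step 1 — L * B = 184.7 * 33.4 = 6168.98 m^2
Step 2 — Cwp = 5279.6 / 6168.98 ≈ 0.85583 (5 s.f.)

0.85583


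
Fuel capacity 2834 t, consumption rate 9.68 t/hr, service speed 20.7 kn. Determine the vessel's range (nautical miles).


Formula: endurance = fuel / rate; range = endurance * speed
Step 1 — endurance = 2834 / 9.68 = 292.7686 hours
Step 2 — range = 292.7686 * 20.7 ≈ 6060.3 nautical miles (5 s.f.)

6060.3 NM


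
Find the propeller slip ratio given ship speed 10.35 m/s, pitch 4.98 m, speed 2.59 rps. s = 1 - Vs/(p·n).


Formula: s = 1 - Vs / (p * n)
Step 1 — p * n = 4.98 * 2.59 = 12.8982
Step 2 — Vs / (p*n) = 10.35 / 12.8982 = 0.802438 (6 d.p.)
Step 3 — s = 1 - 0.802438 = 0.197562

0.197562


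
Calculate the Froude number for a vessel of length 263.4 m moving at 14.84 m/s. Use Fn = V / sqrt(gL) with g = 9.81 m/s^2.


Formula: Fn = V / sqrt(g * L)
Step 1 — g * L = 9.81 * 263.4 = 2583.954
Step 2 — sqrt(g * L) = sqrt(2583.954) = 50.832608
Step 3 — Fn = 14.84 / 50.832608 ≈ 0.29194 (5 s.f.)

0.29194


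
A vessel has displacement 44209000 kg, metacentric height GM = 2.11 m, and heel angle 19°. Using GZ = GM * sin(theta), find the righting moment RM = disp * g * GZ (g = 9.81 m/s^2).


Formula: GZ = GM * sin(theta); RM = disp * g * GZ
Step 1 — GZ = 2.11 * sin(19°) = 2.11 * 0.325568 = 0.686948 m
Step 2 — RM = 44209000 * 9.81 * 0.686948 ≈ 297920000 N·m (5 s.f.)

297920000 N·m


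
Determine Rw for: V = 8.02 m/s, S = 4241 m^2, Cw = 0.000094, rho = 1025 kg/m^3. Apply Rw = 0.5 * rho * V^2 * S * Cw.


Formula: Rw = 0.5 * rho * V^2 * S * Cw
Step 1 — V^2 = 8.02^2 = 64.3204
Step 2 — 0.5 * rho * V^2 = 0.5 * 1025 * 64.3204 = 32964.205
Step 3 — Rw = 32964.205 * 4241 * 0.000094 ≈ 13141 N (5 s.f.)

13141 N


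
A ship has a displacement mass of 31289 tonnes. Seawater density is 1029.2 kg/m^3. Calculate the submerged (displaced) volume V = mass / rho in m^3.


Formula: V = mass / rho
Step 1 — convert tonnes to kg: 31289 t * 1000 = 31289000 kg
Step 2 — V = 31289000 / 1029.2 ≈ 30401 m^3 (5 s.f.)

30401 m^3


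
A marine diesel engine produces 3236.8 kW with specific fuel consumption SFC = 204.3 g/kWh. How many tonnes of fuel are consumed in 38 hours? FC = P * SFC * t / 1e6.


Formula: FC (tonnes) = P * SFC * t / 1,000,000
Step 1 — P * SFC * t = 3236.8 * 204.3 * 38 = 25128573.12 g
Step 2 — FC (tonnes) = 25128573.12 / 1,000,000 ≈ 25.129 tonnes (5 s.f.)

25.129 tonnes


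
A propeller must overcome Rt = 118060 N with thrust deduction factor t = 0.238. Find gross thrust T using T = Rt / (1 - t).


Formula: T = Rt / (1 - t)
Step 1 — (1 - t) = 1 - 0.238 = 0.762
Step 2 — T = 118060 / 0.762 ≈ 154930 N (5 s.f.)

154930 N


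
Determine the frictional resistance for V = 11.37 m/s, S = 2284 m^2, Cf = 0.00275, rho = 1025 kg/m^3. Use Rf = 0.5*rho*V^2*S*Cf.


Formula: Rf = 0.5 * rho * V^2 * S * Cf
Step 1 — V^2 = 11.37^2 = 129.2769
Step 2 — 0.5 * rho * V^2 = 0.5 * 1025 * 129.2769 = 66254.41125
Step 3 — Rf = 66254.41125 * 2284 * 0.00275 ≈ 416140 N (5 s.f.)

416140 N


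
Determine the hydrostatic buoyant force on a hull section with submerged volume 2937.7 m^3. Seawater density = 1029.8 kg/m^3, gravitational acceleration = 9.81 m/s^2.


Formula: Fb = rho * g * V
Substituting: Fb = 1029.8 * 9.81 * 2937.7
Intermediate: 1029.8 * 9.81 = 10102.338
Result: Fb = 10102.338 * 2937.7 ≈ 29678000 N (5 s.f.)

29678000 N


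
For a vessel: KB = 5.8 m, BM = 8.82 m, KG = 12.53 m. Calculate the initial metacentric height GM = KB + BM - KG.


Formula: GM = KB + BM - KG
Step 1 — KM = KB + BM = 5.8 + 8.82 = 14.62 m
Step 2 — GM = KM - KG = 14.62 - 12.53 = 2.09 m

2.09 m


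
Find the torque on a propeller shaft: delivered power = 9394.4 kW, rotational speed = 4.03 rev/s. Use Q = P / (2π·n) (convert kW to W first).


Formula: Q = P_W / (2 * pi * n)
Step 1 — P_W = 9394.4 kW * 1000 = 9394400.0 W
Step 2 — 2 * pi * n = 2 * pi * 4.03 = 25.321237
Step 3 — Q = 9394400.0 / 25.321237 ≈ 371010 N·m (5 s.f.)

371010 N·m


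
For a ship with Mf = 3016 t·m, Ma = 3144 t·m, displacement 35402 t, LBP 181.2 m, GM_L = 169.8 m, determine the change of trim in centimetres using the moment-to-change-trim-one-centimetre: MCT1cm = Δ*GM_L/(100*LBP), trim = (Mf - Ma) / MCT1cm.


Formula: net trimming moment = Mf - Ma; MCT1cm = Δ*GM_L/(100*LBP); trim = net moment / MCT1cm
Step 1 — net trimming moment = 3016 - 3144 = -128 t·m
Step 2 — MCT1cm = 35402 * 169.8 / (100 * 181.2) = 331.7472 t·m/cm
Step 3 — trim = -128 / 331.7472 ≈ -0.38584 cm (5 s.f.)

-0.38584 cm


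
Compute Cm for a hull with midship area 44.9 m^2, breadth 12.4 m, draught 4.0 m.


Formula: Cm = Am / (B * T)
Step 1 — B * T = 12.4 * 4.0 = 49.6 m^2
Step 2 — Cm = 44.9 / 49.6 ≈ 0.90524 (5 s.f.)

0.90524


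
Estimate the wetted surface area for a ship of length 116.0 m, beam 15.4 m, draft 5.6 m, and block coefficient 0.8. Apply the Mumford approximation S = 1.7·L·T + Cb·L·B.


Formula: S = 1.7*L*T + V/T with V = Cb*L*B*T, i.e. S = L * (1.7*T + Cb*B)
Step 1 — 1.7*T = 1.7 * 5.6 = 9.52 m
Step 2 — Cb*B = 0.8 * 15.4 = 12.32 m
Step 3 — 1.7*T + Cb*B = 9.52 + 12.32 = 21.84 m
Step 4 — S = 116.0 * 21.84 ≈ 2533.4 m^2 (5 s.f.)

2533.4 m^2


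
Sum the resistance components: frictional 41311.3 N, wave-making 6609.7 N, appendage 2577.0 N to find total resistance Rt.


Formula: Rt = Rf + Rw + Ra
Substituting: Rt = 41311.3 + 6609.7 + 2577.0
Result: Rt = 50498.0 N

50498.0 N


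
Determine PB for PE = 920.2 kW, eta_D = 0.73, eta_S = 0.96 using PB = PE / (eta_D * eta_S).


Formula: PB = PE / (eta_D * eta_S)
Step 1 — combined efficiency = eta_D * eta_S = 0.73 * 0.96 = 0.7008
Step 2 — PB = 920.2 / 0.7008 ≈ 1313.1 kW (5 s.f.)

1313.1 kW


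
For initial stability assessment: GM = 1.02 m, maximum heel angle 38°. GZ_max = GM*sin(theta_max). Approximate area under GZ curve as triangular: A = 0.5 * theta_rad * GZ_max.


Formula: GZ_max = GM * sin(theta); Area = 0.5 * theta_rad * GZ_max
Step 1 — GZ_max = 1.02 * sin(38°) = 1.02 * 0.615661 = 0.627974 m
Step 2 — theta_rad = 38 * pi/180 = 0.663225 rad
Step 3 — Area = 0.5 * 0.663225 * 0.627974 ≈ 0.20824 m·rad (5 s.f.)

0.20824 m·rad


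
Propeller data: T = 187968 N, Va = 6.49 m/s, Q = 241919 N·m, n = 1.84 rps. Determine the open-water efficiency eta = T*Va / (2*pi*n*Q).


Formula: eta = T * Va / (2 * pi * n * Q)
Step 1 — numerator = T * Va = 187968 * 6.49 = 1219912.32
Step 2 — 2 * pi * n = 2 * pi * 1.84 = 11.561061
Step 3 — denominator = 11.561061 * 241919 = 2796840.32
Step 4 — eta = 1219912.32 / 2796840.32 ≈ 0.43618 (5 s.f.)

0.43618


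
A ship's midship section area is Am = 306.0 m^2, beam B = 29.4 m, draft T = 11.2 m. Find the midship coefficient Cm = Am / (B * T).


Formula: Cm = Am / (B * T)
Step 1 — B * T = 29.4 * 11.2 = 329.28 m^2
Step 2 — Cm = 306.0 / 329.28 ≈ 0.92930 (5 s.f.)

0.92930


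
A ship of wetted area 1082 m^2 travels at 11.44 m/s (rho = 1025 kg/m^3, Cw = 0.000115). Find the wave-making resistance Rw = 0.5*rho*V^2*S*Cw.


Formula: Rw = 0.5 * rho * V^2 * S * Cw
Step 1 — V^2 = 11.44^2 = 130.8736
Step 2 — 0.5 * rho * V^2 = 0.5 * 1025 * 130.8736 = 67072.72
Step 3 — Rw = 67072.72 * 1082 * 0.000115 ≈ 8345.9 N (5 s.f.)

8345.9 N


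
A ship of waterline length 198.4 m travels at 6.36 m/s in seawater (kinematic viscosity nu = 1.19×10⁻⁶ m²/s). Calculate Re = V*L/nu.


Formula: Re = V * L / nu
Step 1 — V * L = 6.36 * 198.4 = 1261.824 m^2/s
Step 2 — Re = 1261.824 / 1.19e-6 = 1.06e+09

1.06e+09


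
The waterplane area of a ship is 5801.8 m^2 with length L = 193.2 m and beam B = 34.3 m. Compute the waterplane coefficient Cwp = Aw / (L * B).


Formula: Cwp = Aw / (L * B)
Step 1 — L * B = 193.2 * 34.3 = 6626.76 m^2
Step 2 — Cwp = 5801.8 / 6626.76 ≈ 0.87551 (5 s.f.)

0.87551


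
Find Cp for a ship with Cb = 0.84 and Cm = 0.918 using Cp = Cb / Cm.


Formula: Cp = Cb / Cm
Substituting: Cp = 0.84 / 0.918
Result: Cp ≈ 0.91503 (5 s.f.)

0.91503


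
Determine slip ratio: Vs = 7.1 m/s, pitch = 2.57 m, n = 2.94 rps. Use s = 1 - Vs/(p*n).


Formula: s = 1 - Vs / (p * n)
Step 1 — p * n = 2.57 * 2.94 = 7.5558
Step 2 — Vs / (p*n) = 7.1 / 7.5558 = 0.939675 (6 d.p.)
Step 3 — s = 1 - 0.939675 = 0.060325

0.060325


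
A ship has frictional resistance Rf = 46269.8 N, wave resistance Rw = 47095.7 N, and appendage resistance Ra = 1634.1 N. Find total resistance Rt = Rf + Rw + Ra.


Formula: Rt = Rf + Rw + Ra
Substituting: Rt = 46269.8 + 47095.7 + 1634.1
Result: Rt = 94999.6 N

94999.6 N


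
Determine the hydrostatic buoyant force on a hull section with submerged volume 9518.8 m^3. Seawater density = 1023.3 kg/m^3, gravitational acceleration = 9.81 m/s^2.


Formula: Fb = rho * g * V
Substituting: Fb = 1023.3 * 9.81 * 9518.8
Intermediate: 1023.3 * 9.81 = 10038.573
Result: Fb = 10038.573 * 9518.8 ≈ 95555000 N (5 s.f.)

95555000 N


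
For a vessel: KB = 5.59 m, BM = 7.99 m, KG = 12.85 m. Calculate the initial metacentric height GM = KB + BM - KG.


Formula: GM = KB + BM - KG
Step 1 — KM = KB + BM = 5.59 + 7.99 = 13.58 m
Step 2 — GM = KM - KG = 13.58 - 12.85 = 0.73 m

0.73 m


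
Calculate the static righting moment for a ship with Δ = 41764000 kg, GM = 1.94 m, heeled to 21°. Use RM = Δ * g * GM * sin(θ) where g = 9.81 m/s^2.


Formula: GZ = GM * sin(theta); RM = disp * g * GZ
Step 1 — GZ = 1.94 * sin(21°) = 1.94 * 0.358368 = 0.695234 m
Step 2 — RM = 41764000 * 9.81 * 0.695234 ≈ 284840000 N·m (5 s.f.)

284840000 N·m


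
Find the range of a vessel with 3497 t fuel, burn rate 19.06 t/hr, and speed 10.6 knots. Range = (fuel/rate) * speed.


Formula: endurance = fuel / rate; range = endurance * speed
Step 1 — endurance = 3497 / 19.06 = 183.4732 hours
Step 2 — range = 183.4732 * 10.6 ≈ 1944.8 nautical miles (5 s.f.)

1944.8 NM


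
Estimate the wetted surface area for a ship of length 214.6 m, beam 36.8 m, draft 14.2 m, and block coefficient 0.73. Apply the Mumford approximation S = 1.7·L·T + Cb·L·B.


Formula: S = 1.7*L*T + V/T with V = Cb*L*B*T, i.e. S = L * (1.7*T + Cb*B)
Step 1 — 1.7*T = 1.7 * 14.2 = 24.14 m
Step 2 — Cb*B = 0.73 * 36.8 = 26.864 m
Step 3 — 1.7*T + Cb*B = 24.14 + 26.864 = 51.004 m
Step 4 — S = 214.6 * 51.004 ≈ 10945 m^2 (5 s.f.)

10945 m^2


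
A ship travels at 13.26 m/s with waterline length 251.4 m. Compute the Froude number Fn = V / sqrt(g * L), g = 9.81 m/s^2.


Formula: Fn = V / sqrt(g * L)
Step 1 — g * L = 9.81 * 251.4 = 2466.234
Step 2 — sqrt(g * L) = sqrt(2466.234) = 49.661192
Step 3 — Fn = 13.26 / 49.661192 ≈ 0.26701 (5 s.f.)

0.26701


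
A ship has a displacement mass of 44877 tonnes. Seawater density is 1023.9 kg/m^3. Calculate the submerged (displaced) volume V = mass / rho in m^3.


Formula: V = mass / rho
Step 1 — convert tonnes to kg: 44877 t * 1000 = 44877000 kg
Step 2 — V = 44877000 / 1023.9 ≈ 43829 m^3 (5 s.f.)

43829 m^3


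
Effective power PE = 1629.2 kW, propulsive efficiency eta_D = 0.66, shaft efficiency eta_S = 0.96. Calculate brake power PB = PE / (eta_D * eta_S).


Formula: PB = PE / (eta_D * eta_S)
Step 1 — combined efficiency = eta_D * eta_S = 0.66 * 0.96 = 0.6336
Step 2 — PB = 1629.2 / 0.6336 ≈ 2571.3 kW (5 s.f.)

2571.3 kW


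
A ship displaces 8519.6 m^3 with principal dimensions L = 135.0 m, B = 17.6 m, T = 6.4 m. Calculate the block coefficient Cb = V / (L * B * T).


Formula: Cb = V / (L * B * T)
Step 1 — L * B * T = 135.0 * 17.6 * 6.4 = 15206.4 m^3
Step 2 — Cb = 8519.6 / 15206.4 ≈ 0.56026 (5 s.f.)

0.56026


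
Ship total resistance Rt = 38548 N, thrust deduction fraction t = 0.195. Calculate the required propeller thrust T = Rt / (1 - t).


Formula: T = Rt / (1 - t)
Step 1 — (1 - t) = 1 - 0.195 = 0.805
Step 2 — T = 38548 / 0.805 ≈ 47886 N (5 s.f.)

47886 N


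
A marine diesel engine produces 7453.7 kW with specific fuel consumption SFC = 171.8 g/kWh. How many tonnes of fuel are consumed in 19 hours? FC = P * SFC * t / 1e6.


Formula: FC (tonnes) = P * SFC * t / 1,000,000
Step 1 — P * SFC * t = 7453.7 * 171.8 * 19 = 24330367.54 g
Step 2 — FC (tonnes) = 24330367.54 / 1,000,000 ≈ 24.330 tonnes (5 s.f.)

24.330 tonnes


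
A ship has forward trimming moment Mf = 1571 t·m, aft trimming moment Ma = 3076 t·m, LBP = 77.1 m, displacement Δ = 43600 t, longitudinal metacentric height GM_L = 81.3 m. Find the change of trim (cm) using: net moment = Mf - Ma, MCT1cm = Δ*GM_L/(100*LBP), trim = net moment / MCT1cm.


Formula: net trimming moment = Mf - Ma; MCT1cm = Δ*GM_L/(100*LBP); trim = net moment / MCT1cm
Step 1 — net trimming moment = 1571 - 3076 = -1505 t·m
Step 2 — MCT1cm = 43600 * 81.3 / (100 * 77.1) = 459.751 t·m/cm
Step 3 — trim = -1505 / 459.751 ≈ -3.2735 cm (5 s.f.)

-3.2735 cm


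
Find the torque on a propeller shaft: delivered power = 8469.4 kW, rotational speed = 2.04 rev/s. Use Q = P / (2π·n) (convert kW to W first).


Formula: Q = P_W / (2 * pi * n)
Step 1 — P_W = 8469.4 kW * 1000 = 8469400.0 W
Step 2 — 2 * pi * n = 2 * pi * 2.04 = 12.817698
Step 3 — Q = 8469400.0 / 12.817698 ≈ 660760 N·m (5 s.f.)

660760 N·m


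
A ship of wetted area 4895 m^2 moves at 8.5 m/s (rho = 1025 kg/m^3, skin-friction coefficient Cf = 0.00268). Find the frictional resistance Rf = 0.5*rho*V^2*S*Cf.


Formula: Rf = 0.5 * rho * V^2 * S * Cf
Step 1 — V^2 = 8.5^2 = 72.25
Step 2 — 0.5 * rho * V^2 = 0.5 * 1025 * 72.25 = 37028.125
Step 3 — Rf = 37028.125 * 4895 * 0.00268 ≈ 485760 N (5 s.f.)

485760 N


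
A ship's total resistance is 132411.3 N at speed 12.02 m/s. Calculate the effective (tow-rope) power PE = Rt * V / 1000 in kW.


Formula: PE = Rt * V / 1000 (kW)
Step 1 — PE (W) = 132411.3 * 12.02 = 1591583.826 W
Step 2 — PE (kW) = 1591583.826 / 1000 ≈ 1591.6 kW (5 s.f.)

1591.6 kW


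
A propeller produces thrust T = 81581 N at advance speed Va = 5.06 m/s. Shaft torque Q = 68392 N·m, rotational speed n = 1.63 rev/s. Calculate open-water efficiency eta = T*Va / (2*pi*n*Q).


Formula: eta = T * Va / (2 * pi * n * Q)
Step 1 — numerator = T * Va = 81581 * 5.06 = 412799.86
Step 2 — 2 * pi * n = 2 * pi * 1.63 = 10.241592
Step 3 — denominator = 10.241592 * 68392 = 700442.96
Step 4 — eta = 412799.86 / 700442.96 ≈ 0.58934 (5 s.f.)

0.58934


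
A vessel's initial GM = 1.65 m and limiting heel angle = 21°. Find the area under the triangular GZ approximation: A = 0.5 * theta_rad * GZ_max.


Formula: GZ_max = GM * sin(theta); Area = 0.5 * theta_rad * GZ_max
Step 1 — GZ_max = 1.65 * sin(21°) = 1.65 * 0.358368 = 0.591307 m
Step 2 — theta_rad = 21 * pi/180 = 0.366519 rad
Step 3 — Area = 0.5 * 0.366519 * 0.591307 ≈ 0.10836 m·rad (5 s.f.)

0.10836 m·rad


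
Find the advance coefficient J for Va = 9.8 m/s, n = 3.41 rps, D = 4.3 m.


Formula: J = Va / (n * D)
Step 1 — n * D = 3.41 * 4.3 = 14.663
Step 2 — J = 9.8 / 14.663 ≈ 0.66835 (5 s.f.)

0.66835


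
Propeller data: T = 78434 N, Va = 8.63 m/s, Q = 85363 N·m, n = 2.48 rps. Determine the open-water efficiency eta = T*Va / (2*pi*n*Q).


Formula: eta = T * Va / (2 * pi * n * Q)
Step 1 — numerator = T * Va = 78434 * 8.63 = 676885.42
Step 2 — 2 * pi * n = 2 * pi * 2.48 = 15.5823
Step 3 — denominator = 15.5823 * 85363 = 1330151.87
Step 4 — eta = 676885.42 / 1330151.87 ≈ 0.50888 (5 s.f.)

0.50888


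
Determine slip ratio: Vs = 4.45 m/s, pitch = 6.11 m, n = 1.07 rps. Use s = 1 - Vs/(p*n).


Formula: s = 1 - Vs / (p * n)
Step 1 — p * n = 6.11 * 1.07 = 6.5377
Step 2 — Vs / (p*n) = 4.45 / 6.5377 = 0.680668 (6 d.p.)
Step 3 — s = 1 - 0.680668 = 0.319332

0.319332


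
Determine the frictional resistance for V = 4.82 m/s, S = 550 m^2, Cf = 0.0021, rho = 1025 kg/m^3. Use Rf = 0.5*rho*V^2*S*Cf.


Formula: Rf = 0.5 * rho * V^2 * S * Cf
Step 1 — V^2 = 4.82^2 = 23.2324
Step 2 — 0.5 * rho * V^2 = 0.5 * 1025 * 23.2324 = 11906.605
Step 3 — Rf = 11906.605 * 550 * 0.0021 ≈ 13752 N (5 s.f.)

13752 N


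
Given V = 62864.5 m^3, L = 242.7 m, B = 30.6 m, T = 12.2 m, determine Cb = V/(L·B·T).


Formula: Cb = V / (L * B * T)
Step 1 — L * B * T = 242.7 * 30.6 * 12.2 = 90604.764 m^3
Step 2 — Cb = 62864.5 / 90604.764 ≈ 0.69383 (5 s.f.)

0.69383


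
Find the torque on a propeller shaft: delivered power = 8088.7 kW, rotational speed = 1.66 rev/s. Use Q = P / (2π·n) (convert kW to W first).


Formula: Q = P_W / (2 * pi * n)
Step 1 — P_W = 8088.7 kW * 1000 = 8088700.0 W
Step 2 — 2 * pi * n = 2 * pi * 1.66 = 10.430088
Step 3 — Q = 8088700.0 / 10.430088 ≈ 775520 N·m (5 s.f.)

775520 N·m


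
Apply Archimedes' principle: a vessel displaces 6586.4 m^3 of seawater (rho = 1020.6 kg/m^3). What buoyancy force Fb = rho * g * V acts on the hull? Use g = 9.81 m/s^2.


Formula: Fb = rho * g * V
Substituting: Fb = 1020.6 * 9.81 * 6586.4
Intermediate: 1020.6 * 9.81 = 10012.086
Result: Fb = 10012.086 * 6586.4 ≈ 65944000 N (5 s.f.)

65944000 N


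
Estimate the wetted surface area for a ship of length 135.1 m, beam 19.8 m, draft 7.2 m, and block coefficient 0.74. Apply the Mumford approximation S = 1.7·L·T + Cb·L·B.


Formula: S = 1.7*L*T + V/T with V = Cb*L*B*T, i.e. S = L * (1.7*T + Cb*B)
Step 1 — 1.7*T = 1.7 * 7.2 = 12.24 m
Step 2 — Cb*B = 0.74 * 19.8 = 14.652 m
Step 3 — 1.7*T + Cb*B = 12.24 + 14.652 = 26.892 m
Step 4 — S = 135.1 * 26.892 ≈ 3633.1 m^2 (5 s.f.)

3633.1 m^2


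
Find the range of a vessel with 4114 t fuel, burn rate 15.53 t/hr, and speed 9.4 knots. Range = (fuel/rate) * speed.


Formula: endurance = fuel / rate; range = endurance * speed
Step 1 — endurance = 4114 / 15.53 = 264.9066 hours
Step 2 — range = 264.9066 * 9.4 ≈ 2490.1 nautical miles (5 s.f.)

2490.1 NM


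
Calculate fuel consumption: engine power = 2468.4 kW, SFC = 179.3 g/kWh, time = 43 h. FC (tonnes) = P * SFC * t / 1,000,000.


Formula: FC (tonnes) = P * SFC * t / 1,000,000
Step 1 — P * SFC * t = 2468.4 * 179.3 * 43 = 19031117.16 g
Step 2 — FC (tonnes) = 19031117.16 / 1,000,000 ≈ 19.031 tonnes (5 s.f.)

19.031 tonnes


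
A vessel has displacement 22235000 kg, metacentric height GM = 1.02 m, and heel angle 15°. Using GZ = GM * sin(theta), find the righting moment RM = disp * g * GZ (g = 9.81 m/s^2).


Formula: GZ = GM * sin(theta); RM = disp * g * GZ
Step 1 — GZ = 1.02 * sin(15°) = 1.02 * 0.258819 = 0.263995 m
Step 2 — RM = 22235000 * 9.81 * 0.263995 ≈ 57584000 N·m (5 s.f.)

57584000 N·m


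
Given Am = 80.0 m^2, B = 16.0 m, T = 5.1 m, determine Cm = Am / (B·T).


Formula: Cm = Am / (B * T)
Step 1 — B * T = 16.0 * 5.1 = 81.6 m^2
Step 2 — Cm = 80.0 / 81.6 ≈ 0.98039 (5 s.f.)

0.98039


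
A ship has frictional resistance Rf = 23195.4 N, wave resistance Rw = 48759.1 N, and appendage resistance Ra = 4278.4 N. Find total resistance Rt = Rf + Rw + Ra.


Formula: Rt = Rf + Rw + Ra
Substituting: Rt = 23195.4 + 48759.1 + 4278.4
Result: Rt = 76232.9 N

76232.9 N


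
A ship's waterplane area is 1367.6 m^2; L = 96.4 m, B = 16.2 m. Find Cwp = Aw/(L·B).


Formula: Cwp = Aw / (L * B)
Step 1 — L * B = 96.4 * 16.2 = 1561.68 m^2
Step 2 — Cwp = 1367.6 / 1561.68 ≈ 0.87572 (5 s.f.)

0.87572


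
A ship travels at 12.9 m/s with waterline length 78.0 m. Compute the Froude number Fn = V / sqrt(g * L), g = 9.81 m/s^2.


Formula: Fn = V / sqrt(g * L)
Step 1 — g * L = 9.81 * 78.0 = 765.18
Step 2 — sqrt(g * L) = sqrt(765.18) = 27.661887
Step 3 — Fn = 12.9 / 27.661887 ≈ 0.46635 (5 s.f.)

0.46635


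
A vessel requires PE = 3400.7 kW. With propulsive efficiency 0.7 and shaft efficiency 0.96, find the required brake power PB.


Formula: PB = PE / (eta_D * eta_S)
Step 1 — combined efficiency = eta_D * eta_S = 0.7 * 0.96 = 0.672
Step 2 — PB = 3400.7 / 0.672 ≈ 5060.6 kW (5 s.f.)

5060.6 kW


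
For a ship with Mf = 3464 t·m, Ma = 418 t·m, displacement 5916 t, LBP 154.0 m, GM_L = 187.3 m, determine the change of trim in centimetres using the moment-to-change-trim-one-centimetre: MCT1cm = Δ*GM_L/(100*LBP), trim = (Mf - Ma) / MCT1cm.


Formula: net trimming moment = Mf - Ma; MCT1cm = Δ*GM_L/(100*LBP); trim = net moment / MCT1cm
Step 1 — net trimming moment = 3464 - 418 = 3046 t·m
Step 2 — MCT1cm = 5916 * 187.3 / (100 * 154.0) = 71.9524 t·m/cm
Step 3 — trim = 3046 / 71.9524 ≈ 42.334 cm (5 s.f.)

42.334 cm


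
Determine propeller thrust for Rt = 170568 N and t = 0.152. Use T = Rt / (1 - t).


Formula: T = Rt / (1 - t)
Step 1 — (1 - t) = 1 - 0.152 = 0.848
Step 2 — T = 170568 / 0.848 ≈ 201140 N (5 s.f.)

201140 N


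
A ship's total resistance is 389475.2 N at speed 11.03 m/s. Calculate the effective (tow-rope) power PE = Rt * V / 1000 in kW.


Formula: PE = Rt * V / 1000 (kW)
Step 1 — PE (W) = 389475.2 * 11.03 = 4295911.456 W
Step 2 — PE (kW) = 4295911.456 / 1000 ≈ 4295.9 kW (5 s.f.)

4295.9 kW


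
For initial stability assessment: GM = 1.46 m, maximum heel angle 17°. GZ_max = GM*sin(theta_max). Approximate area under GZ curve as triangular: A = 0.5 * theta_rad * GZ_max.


Formula: GZ_max = GM * sin(theta); Area = 0.5 * theta_rad * GZ_max
Step 1 — GZ_max = 1.46 * sin(17°) = 1.46 * 0.292372 = 0.426863 m
Step 2 — theta_rad = 17 * pi/180 = 0.296706 rad
Step 3 — Area = 0.5 * 0.296706 * 0.426863 ≈ 0.063326 m·rad (5 s.f.)

0.063326 m·rad


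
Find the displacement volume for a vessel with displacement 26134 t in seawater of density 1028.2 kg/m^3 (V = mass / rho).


Formula: V = mass / rho
Step 1 — convert tonnes to kg: 26134 t * 1000 = 26134000 kg
Step 2 — V = 26134000 / 1028.2 ≈ 25417 m^3 (5 s.f.)

25417 m^3


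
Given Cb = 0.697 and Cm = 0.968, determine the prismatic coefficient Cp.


Formula: Cp = Cb / Cm
Substituting: Cp = 0.697 / 0.968
Result: Cp ≈ 0.72004 (5 s.f.)

0.72004


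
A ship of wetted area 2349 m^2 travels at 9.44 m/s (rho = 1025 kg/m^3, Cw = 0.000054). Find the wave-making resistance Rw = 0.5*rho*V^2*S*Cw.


Formula: Rw = 0.5 * rho * V^2 * S * Cw
Step 1 — V^2 = 9.44^2 = 89.1136
Step 2 — 0.5 * rho * V^2 = 0.5 * 1025 * 89.1136 = 45670.72
Step 3 — Rw = 45670.72 * 2349 * 0.000054 ≈ 5793.1 N (5 s.f.)

5793.1 N


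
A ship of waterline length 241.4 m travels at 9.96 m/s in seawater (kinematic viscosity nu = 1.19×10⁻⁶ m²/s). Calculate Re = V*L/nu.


Formula: Re = V * L / nu
Step 1 — V * L = 9.96 * 241.4 = 2404.344 m^2/s
Step 2 — Re = 2404.344 / 1.19e-6 = 2.02e+09

2.02e+09


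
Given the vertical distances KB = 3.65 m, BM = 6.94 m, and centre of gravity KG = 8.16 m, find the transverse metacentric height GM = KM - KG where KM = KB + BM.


Formula: GM = KB + BM - KG
Step 1 — KM = KB + BM = 3.65 + 6.94 = 10.59 m
Step 2 — GM = KM - KG = 10.59 - 8.16 = 2.43 m

2.43 m
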